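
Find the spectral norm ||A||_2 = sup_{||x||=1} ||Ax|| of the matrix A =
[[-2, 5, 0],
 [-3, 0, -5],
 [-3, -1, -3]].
||A||_2 ≈ 7.2722 (= sqrt(largest eigenvalue of A^T A))

||A||_2 = sigma_max(A) = sqrt(lambda_max(A^T A)). Form the symmetric matrix M = A^T A =
[[22, -7, 24],
 [-7, 26, 3],
 [24, 3, 34]].
Its characteristic polynomial (trace, sum of principal 2x2 minors, determinant of M give the coefficients) is
  p(λ) = det(λ I - M) = λ^3 - 82λ^2 + 1570λ - 1600.
No integer candidate from the rational root theorem (±divisors of 1600) is a root, so the roots are irrational. The cubic discriminant is Δ = 1204252400 > 0, so there are three distinct real roots. p(1) = -111 and p(2) = 1220 have opposite signs, so a root lies in (1, 2); Newton's method refines it to λ ≈ 1.0791. p(28) = 24 and p(29) = -643 have opposite signs, so a root lies in (28, 29); Newton's method refines it to λ ≈ 28.0358. p(52) = -1080 and p(53) = 149 have opposite signs, so a root lies in (52, 53); Newton's method refines it to λ ≈ 52.885. Check (Vieta): the three roots sum to 82, matching tr M = 82.
So the eigenvalues of A^T A are ≈ 1.0791, 28.0358, 52.885 (all ≥ 0, as they must be for A^T A). The largest is λ_max ≈ 52.885, hence ||A||_2 = sqrt(λ_max) ≈ 7.2722.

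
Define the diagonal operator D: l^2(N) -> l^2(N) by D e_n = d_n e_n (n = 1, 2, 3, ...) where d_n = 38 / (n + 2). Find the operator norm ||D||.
||D|| = 38/3 (attained at n = 1)

For D diagonal, ||D|| = sup_n |d_n| = sup_n 38/(n + 2). This is positive and strictly decreasing in n, so the supremum is attained at n = 1: d_1 = 38/(1 + 2) = 38/3. Hence ||D|| = 38/3.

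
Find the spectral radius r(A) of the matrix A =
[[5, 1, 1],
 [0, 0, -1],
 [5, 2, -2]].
r(A) ≈ 5.5194

The eigenvalues of A are the roots of its characteristic polynomial. With M = A (coefficients from the trace, the sum of principal 2x2 minors, and det A):
  p(λ) = det(λ I - M) = λ^3 - 3λ^2 - 13λ - 5.
No integer candidate from the rational root theorem (±divisors of 5) is a root, so the roots are irrational. The cubic discriminant is Δ = 5584 > 0, so there are three distinct real roots. p(-3) = -20 and p(-2) = 1 have opposite signs, so a root lies in (-3, -2); Newton's method refines it to λ ≈ -2.0849. p(-1) = 4 and p(0) = -5 have opposite signs, so a root lies in (-1, 0); Newton's method refines it to λ ≈ -0.4345. p(5) = -20 and p(6) = 25 have opposite signs, so a root lies in (5, 6); Newton's method refines it to λ ≈ 5.5194. Check (Vieta): the three roots sum to 3, matching tr M = 3.
Thus the eigenvalues (to 4 decimals) are -2.0849 (modulus 2.0849); -0.4345 (modulus 0.4345); 5.5194 (modulus 5.5194). The spectral radius is the largest modulus: r(A) ≈ 5.5194. (Cross-check: r(A) ≤ ||A||_2 ≈ 7.4291; equality holds whenever A is normal, though it can also hold for some non-normal A.)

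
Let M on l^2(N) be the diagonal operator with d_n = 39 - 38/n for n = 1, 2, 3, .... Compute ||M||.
||M|| = 39

For a diagonal operator on l^2 with entries d_n, ||M|| = sup_n |d_n|. Here d_1 = 1, d_2 = 20, ..., and d_n = 39 - 38/n increases monotonically toward 39. All terms lie in [1, 39), so |d_n| = d_n and the supremum is the limit 39, which is not attained by any individual d_n. Hence ||M|| = 39.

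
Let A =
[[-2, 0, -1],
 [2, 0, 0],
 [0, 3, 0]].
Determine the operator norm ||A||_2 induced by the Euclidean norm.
||A||_2 = 3 (= sqrt(largest eigenvalue of A^T A))

||A||_2 = sigma_max(A) = sqrt(lambda_max(A^T A)). Form the symmetric matrix M = A^T A =
[[8, 0, 2],
 [0, 9, 0],
 [2, 0, 1]].
Its characteristic polynomial (trace, sum of principal 2x2 minors, determinant of M give the coefficients) is
  p(λ) = det(λ I - M) = λ^3 - 18λ^2 + 85λ - 36.
By the rational root theorem any rational root is an integer divisor of 36. Testing λ = 9: p(9) = 729 - 1458 + 765 - 36 = 0, so λ = 9 is a root. Dividing out (λ - 9) leaves p(λ) = (λ - 9)(λ^2 - 9λ + 4). For λ^2 - 9λ + 4 the discriminant is 65. It is nonnegative but not a perfect square, so the roots are real and irrational: λ = (9 ± sqrt(65))/2 ≈ 8.5311, 0.4689.
So the eigenvalues of A^T A are ≈ 0.4689, 8.5311, 9 (all ≥ 0, as they must be for A^T A). The largest is λ_max = 9, hence ||A||_2 = sqrt(λ_max) = 3.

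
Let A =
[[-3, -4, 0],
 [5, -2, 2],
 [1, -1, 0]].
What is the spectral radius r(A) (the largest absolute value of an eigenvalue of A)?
r(A) ≈ 5.0558

The eigenvalues of A are the roots of its characteristic polynomial. With M = A (coefficients from the trace, the sum of principal 2x2 minors, and det A):
  p(λ) = det(λ I - M) = λ^3 + 5λ^2 + 28λ + 14.
No integer candidate from the rational root theorem (±divisors of 14) is a root, so the roots are irrational. The cubic discriminant is Δ = -45220 < 0, so there is one real root and a complex-conjugate pair. p(-1) = -10 and p(0) = 14 have opposite signs, so a root lies in (-1, 0); Newton's method refines it to λ ≈ -0.5477. Dividing out (λ - (-0.5477)) leaves approximately λ^2 + 4.4523λ + 25.5615. For λ^2 + 4.4523λ + 25.5615 the discriminant is -82.4229. It is negative, so the remaining roots are the complex-conjugate pair λ ≈ -2.2262 ± 4.5394i. Their product equals the constant term, so |λ|^2 ≈ 25.5615 and |λ| ≈ 5.0558.
Thus the eigenvalues (to 4 decimals) are -0.5477 (modulus 0.5477); -2.2262 ± 4.5394i (modulus 5.0558). The spectral radius is the largest modulus: r(A) ≈ 5.0558. (Cross-check: r(A) ≤ ||A||_2 ≈ 6.1602; equality holds whenever A is normal, though it can also hold for some non-normal A.)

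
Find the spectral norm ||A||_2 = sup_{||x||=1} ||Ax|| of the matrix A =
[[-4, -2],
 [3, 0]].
||A||_2 = sqrt((29 + sqrt(697))/2) ≈ 5.2631 (= sqrt(largest eigenvalue of A^T A))

||A||_2 = sigma_max(A) = sqrt(lambda_max(A^T A)). Form the symmetric matrix M = A^T A =
[[25, 8],
 [8, 4]].
Its characteristic polynomial (trace, determinant of M give the coefficients) is
  p(λ) = det(λ I - M) = λ^2 - 29λ + 36.
For λ^2 - 29λ + 36 the discriminant is 697. It is nonnegative but not a perfect square, so the roots are real and irrational: λ = (29 ± sqrt(697))/2 ≈ 27.7004, 1.2996.
So the eigenvalues of A^T A are ≈ 1.2996, 27.7004 (all ≥ 0, as they must be for A^T A). The largest is λ_max = (29 + sqrt(697))/2 ≈ 27.7004, hence ||A||_2 = sqrt(λ_max) = sqrt((29 + sqrt(697))/2) ≈ 5.2631.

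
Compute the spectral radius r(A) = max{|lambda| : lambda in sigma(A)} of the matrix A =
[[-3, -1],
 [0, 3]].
r(A) = 3

The eigenvalues of A are the roots of its characteristic polynomial. With M = A (coefficients from the trace and determinant):
  p(λ) = det(λ I - M) = λ^2 - 9.
For λ^2 - 9 the discriminant is 36. It is a perfect square (6^2), so the roots are rational: λ = (0 ± 6)/2 = 3, -3.
Thus the eigenvalues (to 4 decimals) are 3 (modulus 3); -3 (modulus 3). The spectral radius is the largest modulus: r(A) = 3. (Cross-check: r(A) ≤ ||A||_2 ≈ 3.5414; equality holds whenever A is normal, though it can also hold for some non-normal A.)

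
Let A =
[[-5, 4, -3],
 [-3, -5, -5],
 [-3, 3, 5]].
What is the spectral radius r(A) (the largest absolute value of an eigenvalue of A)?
r(A) ≈ 6.8085

The eigenvalues of A are the roots of its characteristic polynomial. With M = A (coefficients from the trace, the sum of principal 2x2 minors, and det A):
  p(λ) = det(λ I - M) = λ^3 + 5λ^2 - 7λ - 242.
No integer candidate from the rational root theorem (±divisors of 242) is a root, so the roots are irrational. The cubic discriminant is Δ = -1305171 < 0, so there is one real root and a complex-conjugate pair. p(5) = -27 and p(6) = 112 have opposite signs, so a root lies in (5, 6); Newton's method refines it to λ ≈ 5.2205. Dividing out (λ - (5.2205)) leaves approximately λ^2 + 10.2205λ + 46.3559. For λ^2 + 10.2205λ + 46.3559 the discriminant is -80.9652. It is negative, so the remaining roots are the complex-conjugate pair λ ≈ -5.1102 ± 4.499i. Their product equals the constant term, so |λ|^2 ≈ 46.3559 and |λ| ≈ 6.8085.
Thus the eigenvalues (to 4 decimals) are 5.2205 (modulus 5.2205); -5.1102 ± 4.499i (modulus 6.8085). The spectral radius is the largest modulus: r(A) ≈ 6.8085. (Cross-check: r(A) ≤ ||A||_2 ≈ 9.1119; equality holds whenever A is normal, though it can also hold for some non-normal A.)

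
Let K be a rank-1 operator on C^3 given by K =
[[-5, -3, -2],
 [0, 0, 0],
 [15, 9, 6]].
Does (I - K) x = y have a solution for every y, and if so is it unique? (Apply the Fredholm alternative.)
(I - K) is singular (det(I - K) = 0, i.e. 1 ∈ sigma(K)). (I - K) x = y is solvable iff y ⊥ ker((I - K)^*) = span{(-5, -3, -2)}, i.e. iff -5y_1 - 3y_2 - 2y_3 = 0. When solvable, the solutions are x = y + c·(1, 0, -3), c arbitrary (ker(I - K) = span{(1, 0, -3)}, dimension 1).

K has rank 1, so it is an outer product K = u v^T: every row of K is a multiple of one row vector. Reading off the entries, u = (1, 0, -3) and v = (-5, -3, -2) (row i of K equals u_i·v^T). A rank-one matrix u v^T satisfies K u = u (v·u) and kills the (2)-dimensional subspace v^⊥, so its characteristic polynomial is lambda^2 (lambda - v·u) with v·u = tr K = 1. Hence the eigenvalues of I - K are 1 (multiplicity 2) and 1 - (1) = 0, so det(I - K) = 0. (Direct check: I - K =
[[6, 3, 2],
 [0, 1, 0],
 [-15, -9, -5]]
has determinant 0.) So 1 is an eigenvalue of K and (I - K) is not invertible. The finite-dimensional Fredholm alternative says: either (I - K) is invertible, or ker(I - K) ≠ {0} and then range(I - K) = ker((I - K)^*)^⊥, with dim ker(I - K) = dim ker((I - K)^*). We are in the second case, so we need both kernels. Kernel of I - K: (I - K) u = u - u (v·u) = u - u = 0, so ker(I - K) = span{u} = span{(1, 0, -3)} (it is exactly 1-dimensional because rank(I - K) = 2). Kernel of the adjoint: K is real, so (I - K)^* = I - K^T = I - v u^T, and (I - v u^T) v = v - v (u·v) = 0; hence ker((I - K)^*) = span{v} = span{(-5, -3, -2)}. Therefore (I - K) x = y is solvable iff <y, v> = 0, i.e. iff -5y_1 - 3y_2 - 2y_3 = 0. When this holds, K y = u (v·y) = 0, so (I - K) y = y and x = y is a particular solution; the full solution set is the line x = y + c·u = y + c·(1, 0, -3), c ∈ C.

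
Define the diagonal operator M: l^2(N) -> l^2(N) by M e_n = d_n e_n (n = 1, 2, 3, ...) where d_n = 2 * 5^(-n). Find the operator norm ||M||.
||M|| = 2/5 (attained at n = 1)

For M diagonal, ||M|| = sup_n |d_n|. The sequence d_n = 2 * 5^(-n) is positive and strictly decreasing (ratio 5^(-1) < 1), so the supremum is d_1 = 2/5. Hence ||M|| = 2/5.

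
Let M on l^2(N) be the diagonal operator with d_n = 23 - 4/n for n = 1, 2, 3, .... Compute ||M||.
||M|| = 23

For a diagonal operator on l^2 with entries d_n, ||M|| = sup_n |d_n|. Here d_1 = 19, d_2 = 21, ..., and d_n = 23 - 4/n increases monotonically toward 23. All terms lie in [19, 23), so |d_n| = d_n and the supremum is the limit 23, which is not attained by any individual d_n. Hence ||M|| = 23.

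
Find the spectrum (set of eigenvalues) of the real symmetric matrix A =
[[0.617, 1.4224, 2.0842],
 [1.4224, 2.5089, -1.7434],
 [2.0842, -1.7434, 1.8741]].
sigma(A) ≈ {-2, 3, 4}

A is real symmetric, so its spectrum consists of real eigenvalues. Expanding the characteristic polynomial of the displayed matrix gives
  det(λ I - A) = p(λ) = λ^3 + (-5)λ^2 + (-2)λ + (24.0012).
Solving p(λ) = 0 yields eigenvalues ≈ -2, 3, 4. (A is shown rounded to 4 decimals, so these recover the underlying integer eigenvalues to within that precision.)
Verification: the trace of A = 5 equals the sum of eigenvalues 5, and det(A) ≈ -24.0012 matches the eigenvalue product -24.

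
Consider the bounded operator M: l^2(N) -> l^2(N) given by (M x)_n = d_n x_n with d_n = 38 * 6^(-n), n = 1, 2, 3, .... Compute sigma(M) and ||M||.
sigma(M) = {38 * 6^(-n) : n ≥ 1} ∪ {0}; ||M|| = 19/3

A bounded diagonal operator on l^2 with diagonal entries d_n has spectrum equal to the closure of {d_n : n ≥ 1}: every d_n is an eigenvalue (with eigenvector e_n), so {d_n} ⊂ sigma(M); the spectrum is closed, so its closure is too; and for lambda not in the closure, (M - lambda I) has bounded inverse (the diagonal entries 1/(d_n - lambda) are bounded). For our sequence d_n = 38 * 6^(-n), n = 1, 2, 3, ...:
  - {d_n} = {38 * 6^(-n) : n ≥ 1}; the only limit point is 0
  - closure = {38 * 6^(-n) : n ≥ 1} ∪ {0}
For the norm: a diagonal operator has ||M|| = sup_n |d_n|. Here d_n = 38 * 6^(-n) is positive and decreasing, so sup_n |d_n| = d_1 = 38/6 = 19/3. So ||M|| = 19/3.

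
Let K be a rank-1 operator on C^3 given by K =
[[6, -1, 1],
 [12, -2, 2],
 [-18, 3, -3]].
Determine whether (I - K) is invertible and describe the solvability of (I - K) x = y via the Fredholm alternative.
(I - K) is singular (det(I - K) = 0, i.e. 1 ∈ sigma(K)). (I - K) x = y is solvable iff y ⊥ ker((I - K)^*) = span{(6, -1, 1)}, i.e. iff 6y_1 - y_2 + y_3 = 0. When solvable, the solutions are x = y + c·(1, 2, -3), c arbitrary (ker(I - K) = span{(1, 2, -3)}, dimension 1).

K has rank 1, so it is an outer product K = u v^T: every row of K is a multiple of one row vector. Reading off the entries, u = (1, 2, -3) and v = (6, -1, 1) (row i of K equals u_i·v^T). A rank-one matrix u v^T satisfies K u = u (v·u) and kills the (2)-dimensional subspace v^⊥, so its characteristic polynomial is lambda^2 (lambda - v·u) with v·u = tr K = 1. Hence the eigenvalues of I - K are 1 (multiplicity 2) and 1 - (1) = 0, so det(I - K) = 0. (Direct check: I - K =
[[-5, 1, -1],
 [-12, 3, -2],
 [18, -3, 4]]
has determinant 0.) So 1 is an eigenvalue of K and (I - K) is not invertible. The finite-dimensional Fredholm alternative says: either (I - K) is invertible, or ker(I - K) ≠ {0} and then range(I - K) = ker((I - K)^*)^⊥, with dim ker(I - K) = dim ker((I - K)^*). We are in the second case, so we need both kernels. Kernel of I - K: (I - K) u = u - u (v·u) = u - u = 0, so ker(I - K) = span{u} = span{(1, 2, -3)} (it is exactly 1-dimensional because rank(I - K) = 2). Kernel of the adjoint: K is real, so (I - K)^* = I - K^T = I - v u^T, and (I - v u^T) v = v - v (u·v) = 0; hence ker((I - K)^*) = span{v} = span{(6, -1, 1)}. Therefore (I - K) x = y is solvable iff <y, v> = 0, i.e. iff 6y_1 - y_2 + y_3 = 0. When this holds, K y = u (v·y) = 0, so (I - K) y = y and x = y is a particular solution; the full solution set is the line x = y + c·u = y + c·(1, 2, -3), c ∈ C.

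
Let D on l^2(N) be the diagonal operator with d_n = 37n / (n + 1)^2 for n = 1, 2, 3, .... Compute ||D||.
||D|| = 37/4 (attained at n = 1)

For D diagonal, ||D|| = sup_n |d_n|. Treat f(x) = 37x / (x + 1)^2 for real x > 0. By the quotient rule, f'(x) = 37(1 - x)/(x + 1)^3, which is positive for x < 1 and negative for x > 1. So f has a unique maximum at x = 1, and since 1 is a positive integer, the supremum over n ≥ 1 is attained at n = 1: d_1 = 37·1/(1 + 1)^2 = 37·1/4 = 37/4. Hence ||D|| = 37/4.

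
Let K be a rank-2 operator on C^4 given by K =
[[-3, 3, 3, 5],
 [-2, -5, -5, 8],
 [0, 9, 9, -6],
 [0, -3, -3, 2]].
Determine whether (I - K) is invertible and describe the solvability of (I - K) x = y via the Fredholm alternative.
(I - K) is singular (det(I - K) = 0, i.e. 1 ∈ sigma(K)). (I - K) x = y is solvable iff y ⊥ ker((I - K)^*) = span{(-1, 2, 2, 1)}, i.e. iff -y_1 + 2y_2 + 2y_3 + y_4 = 0. When solvable, x is determined up to adding multiples of (9, 20, -18, 6) (ker(I - K) = span{(9, 20, -18, 6)}, dimension 1).

K has rank 2 and factors as K = U V^T = u1 v1^T + u2 v2^T with u1 = (-1, -3, 3, -1), v1 = (1, 1, 1, -3), u2 = (2, -1, 3, -1), v2 = (-1, 2, 2, 1) (multiplying out reproduces the displayed K). The nonzero eigenvalues of U V^T coincide with those of the 2 x 2 matrix G = V^T U = [[v1·u1, v1·u2], [v2·u1, v2·u2]] = [[2, 7], [0, 1]], and by the Sylvester determinant identity det(I_4 - U V^T) = det(I_2 - V^T U) = det([[-1, -7], [0, 0]]) = (-1)(0) - (-7)(0) = 0. (Direct check: I - K =
[[4, -3, -3, -5],
 [2, 6, 5, -8],
 [0, -9, -8, 6],
 [0, 3, 3, -1]]
has determinant 0.) So 1 is an eigenvalue of K and (I - K) is not invertible. The finite-dimensional Fredholm alternative says: either (I - K) is invertible, or ker(I - K) ≠ {0} and then range(I - K) = ker((I - K)^*)^⊥, with dim ker(I - K) = dim ker((I - K)^*). We are in the second case, so we compute both kernels via the 2 x 2 reduction. If (I - U V^T) x = 0 then x = U (V^T x) lies in the column space of U; writing x = U b gives U (I_2 - G) b = 0, and since u1, u2 are independent, (I_2 - G) b = 0. With I_2 - G = [[-1, -7], [0, 0]] (singular, as its determinant is 0) a null vector is b = (-7, 1), so ker(I - K) = span{-7·u1 + (1)·u2} = span{(9, 20, -18, 6)}. For the adjoint, (I - K)^* = I - K^T = I - V U^T, and the same argument gives ker((I - K)^*) = {V a : (I_2 - G)^T a = 0}; (I_2 - G)^T = [[-1, 0], [-7, 0]] has null vector a = (0, 1), so ker((I - K)^*) = span{0·v1 + (1)·v2} = span{(-1, 2, 2, 1)}. (Both kernels are 1-dimensional, matching rank(I - K) = 3.) Therefore (I - K) x = y is solvable iff <y, (-1, 2, 2, 1)> = 0, i.e. iff -y_1 + 2y_2 + 2y_3 + y_4 = 0; when solvable the solution set is the line x_p + c·(9, 20, -18, 6), c ∈ C.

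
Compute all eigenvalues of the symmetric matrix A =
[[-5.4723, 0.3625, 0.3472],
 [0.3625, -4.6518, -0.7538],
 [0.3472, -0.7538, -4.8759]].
sigma(A) ≈ {-6, -5, -4}

A is real symmetric, so its spectrum consists of real eigenvalues. Expanding the characteristic polynomial of the displayed matrix gives
  det(λ I - A) = p(λ) = λ^3 + (15)λ^2 + (74)λ + (120).
Solving p(λ) = 0 yields eigenvalues ≈ -6, -5, -4. (A is shown rounded to 4 decimals, so these recover the underlying integer eigenvalues to within that precision.)
Verification: the trace of A = -15 equals the sum of eigenvalues -15, and det(A) ≈ -119.9999 matches the eigenvalue product -120.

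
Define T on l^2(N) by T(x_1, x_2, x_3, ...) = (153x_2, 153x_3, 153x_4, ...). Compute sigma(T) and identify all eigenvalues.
sigma(T) = closed disk {z in C : |z| ≤ 153}; sigma_p(T) = open disk {z in C : |z| < 153}

Note T = 153·V where V is the unit left shift (V x)_k = x_{k+1}; so sigma(T) = 153·sigma(V) and ||T|| = 153||V||. ||T x||^2 = 23409sum_{k≥2} |x_k|^2 ≤ 23409||x||^2, with equality on {x : x_1 = 0}, so ||T|| = 153. For any lambda with |lambda| < 153, set r = lambda/153 (|r| < 1); the vector x = (1, r, r^2, ...) is in l^2 and satisfies T x = 153(r, r^2, ...) = lambda x, so lambda is an eigenvalue. On the boundary |lambda| = 153 the geometric series diverges, so no l^2 eigenvector exists, but these lambda lie in the approximate point spectrum. Hence sigma(T) is the closed disk of radius 153 and sigma_p(T) is the open disk.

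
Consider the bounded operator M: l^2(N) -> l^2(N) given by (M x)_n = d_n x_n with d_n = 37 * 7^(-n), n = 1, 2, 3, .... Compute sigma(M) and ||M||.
sigma(M) = {37 * 7^(-n) : n ≥ 1} ∪ {0}; ||M|| = 37/7

A bounded diagonal operator on l^2 with diagonal entries d_n has spectrum equal to the closure of {d_n : n ≥ 1}: every d_n is an eigenvalue (with eigenvector e_n), so {d_n} ⊂ sigma(M); the spectrum is closed, so its closure is too; and for lambda not in the closure, (M - lambda I) has bounded inverse (the diagonal entries 1/(d_n - lambda) are bounded). For our sequence d_n = 37 * 7^(-n), n = 1, 2, 3, ...:
  - {d_n} = {37 * 7^(-n) : n ≥ 1}; the only limit point is 0
  - closure = {37 * 7^(-n) : n ≥ 1} ∪ {0}
For the norm: a diagonal operator has ||M|| = sup_n |d_n|. Here d_n = 37 * 7^(-n) is positive and decreasing, so sup_n |d_n| = d_1 = 37/7. So ||M|| = 37/7.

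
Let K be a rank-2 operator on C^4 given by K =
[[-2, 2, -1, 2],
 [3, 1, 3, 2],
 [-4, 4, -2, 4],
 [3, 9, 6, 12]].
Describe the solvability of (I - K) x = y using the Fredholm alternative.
(I - K) is invertible (det(I - K) = -114 ≠ 0), so for every y in C^4 the equation (I - K) x = y has a unique solution.

K has rank 2 and factors as K = U V^T = u1 v1^T + u2 v2^T with u1 = (-1, 0, -2, -3), v1 = (2, -2, 1, -2), u2 = (0, 1, 0, 3), v2 = (3, 1, 3, 2) (multiplying out reproduces the displayed K). The nonzero eigenvalues of U V^T coincide with those of the 2 x 2 matrix G = V^T U = [[v1·u1, v1·u2], [v2·u1, v2·u2]] = [[2, -8], [-15, 7]], and by the Sylvester determinant identity det(I_4 - U V^T) = det(I_2 - V^T U) = det([[-1, 8], [15, -6]]) = (-1)(-6) - (8)(15) = -114. (Direct check: I - K =
[[3, -2, 1, -2],
 [-3, 0, -3, -2],
 [4, -4, 3, -4],
 [-3, -9, -6, -11]]
has determinant -114.) The finite-dimensional Fredholm alternative says: either (I - K) is invertible, or ker(I - K) ≠ {0} and then range(I - K) = ker((I - K)^*)^⊥, with dim ker(I - K) = dim ker((I - K)^*). Since det(I - K) ≠ 0, 1 is not an eigenvalue of K and ker(I - K) = {0}, so we are in the first case: for every y there is a unique x = (I - K)^(-1) y. (Explicitly, by the Woodbury identity, (I - U V^T)^(-1) = I + U (I_2 - G)^(-1) V^T.)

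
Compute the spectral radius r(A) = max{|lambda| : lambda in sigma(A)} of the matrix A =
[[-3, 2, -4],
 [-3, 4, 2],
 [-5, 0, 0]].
r(A) ≈ 6.0422

The eigenvalues of A are the roots of its characteristic polynomial. With M = A (coefficients from the trace, the sum of principal 2x2 minors, and det A):
  p(λ) = det(λ I - M) = λ^3 - λ^2 - 26λ + 100.
No integer candidate from the rational root theorem (±divisors of 100) is a root, so the roots are irrational. The cubic discriminant is Δ = -151820 < 0, so there is one real root and a complex-conjugate pair. p(-7) = -110 and p(-6) = 4 have opposite signs, so a root lies in (-7, -6); Newton's method refines it to λ ≈ -6.0422. Dividing out (λ - (-6.0422)) leaves approximately λ^2 - 7.0422λ + 16.5503. For λ^2 - 7.0422λ + 16.5503 the discriminant is -16.6087. It is negative, so the remaining roots are the complex-conjugate pair λ ≈ 3.5211 ± 2.0377i. Their product equals the constant term, so |λ|^2 ≈ 16.5503 and |λ| ≈ 4.0682.
Thus the eigenvalues (to 4 decimals) are -6.0422 (modulus 6.0422); 3.5211 ± 2.0377i (modulus 4.0682). The spectral radius is the largest modulus: r(A) ≈ 6.0422. (Cross-check: r(A) ≤ ||A||_2 ≈ 7.3271; equality holds whenever A is normal, though it can also hold for some non-normal A.)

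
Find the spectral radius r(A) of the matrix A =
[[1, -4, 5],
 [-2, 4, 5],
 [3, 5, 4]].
r(A) ≈ 9.0854

The eigenvalues of A are the roots of its characteristic polynomial. With M = A (coefficients from the trace, the sum of principal 2x2 minors, and det A):
  p(λ) = det(λ I - M) = λ^3 - 9λ^2 - 24λ + 211.
No integer candidate from the rational root theorem (±divisors of 211) is a root, so the roots are irrational. The cubic discriminant is Δ = 335529 > 0, so there are three distinct real roots. p(-5) = -19 and p(-4) = 99 have opposite signs, so a root lies in (-5, -4); Newton's method refines it to λ ≈ -4.862. p(4) = 35 and p(5) = -9 have opposite signs, so a root lies in (4, 5); Newton's method refines it to λ ≈ 4.7766. p(9) = -5 and p(10) = 71 have opposite signs, so a root lies in (9, 10); Newton's method refines it to λ ≈ 9.0854. Check (Vieta): the three roots sum to 9, matching tr M = 9.
Thus the eigenvalues (to 4 decimals) are -4.862 (modulus 4.862); 4.7766 (modulus 4.7766); 9.0854 (modulus 9.0854). The spectral radius is the largest modulus: r(A) ≈ 9.0854. (Cross-check: r(A) ≤ ||A||_2 ≈ 9.0986; equality holds whenever A is normal, though it can also hold for some non-normal A.)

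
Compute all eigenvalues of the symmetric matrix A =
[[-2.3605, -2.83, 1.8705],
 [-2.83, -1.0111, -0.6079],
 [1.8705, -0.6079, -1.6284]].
sigma(A) ≈ {-5, -2, 2}

A is real symmetric, so its spectrum consists of real eigenvalues. Expanding the characteristic polynomial of the displayed matrix gives
  det(λ I - A) = p(λ) = λ^3 + (5)λ^2 + (-4)λ + (-20).
Solving p(λ) = 0 yields eigenvalues ≈ -5, -2, 2. (A is shown rounded to 4 decimals, so these recover the underlying integer eigenvalues to within that precision.)
Verification: the trace of A = -5 equals the sum of eigenvalues -5, and det(A) ≈ 20.0010 matches the eigenvalue product 20.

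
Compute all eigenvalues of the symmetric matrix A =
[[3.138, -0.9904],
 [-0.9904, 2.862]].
sigma(A) ≈ {2, 4}

A is real symmetric, so its spectrum consists of real eigenvalues. Expanding the characteristic polynomial of the displayed matrix gives
  det(λ I - A) = p(λ) = λ^2 + (-6)λ + (8).
Solving p(λ) = 0 yields eigenvalues ≈ 2, 4. (A is shown rounded to 4 decimals, so these recover the underlying integer eigenvalues to within that precision.)
Verification: the trace of A = 6 equals the sum of eigenvalues 6, and det(A) ≈ 8.0001 matches the eigenvalue product 8.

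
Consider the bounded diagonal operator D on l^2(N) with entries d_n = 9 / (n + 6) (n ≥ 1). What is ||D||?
||D|| = 9/7 (attained at n = 1)

For D diagonal, ||D|| = sup_n |d_n| = sup_n 9/(n + 6). This is positive and strictly decreasing in n, so the supremum is attained at n = 1: d_1 = 9/(1 + 6) = 9/7. Hence ||D|| = 9/7.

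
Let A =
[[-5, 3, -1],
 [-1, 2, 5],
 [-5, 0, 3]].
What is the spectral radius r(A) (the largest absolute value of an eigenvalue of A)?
r(A) ≈ 6.1773

The eigenvalues of A are the roots of its characteristic polynomial. With M = A (coefficients from the trace, the sum of principal 2x2 minors, and det A):
  p(λ) = det(λ I - M) = λ^3 - 21λ + 106.
No integer candidate from the rational root theorem (±divisors of 106) is a root, so the roots are irrational. The cubic discriminant is Δ = -266328 < 0, so there is one real root and a complex-conjugate pair. p(-7) = -90 and p(-6) = 16 have opposite signs, so a root lies in (-7, -6); Newton's method refines it to λ ≈ -6.1773. Dividing out (λ - (-6.1773)) leaves approximately λ^2 - 6.1773λ + 17.1595. For λ^2 - 6.1773λ + 17.1595 the discriminant is -30.4785. It is negative, so the remaining roots are the complex-conjugate pair λ ≈ 3.0887 ± 2.7604i. Their product equals the constant term, so |λ|^2 ≈ 17.1595 and |λ| ≈ 4.1424.
Thus the eigenvalues (to 4 decimals) are -6.1773 (modulus 6.1773); 3.0887 ± 2.7604i (modulus 4.1424). The spectral radius is the largest modulus: r(A) ≈ 6.1773. (Cross-check: r(A) ≤ ||A||_2 ≈ 8.1382; equality holds whenever A is normal, though it can also hold for some non-normal A.)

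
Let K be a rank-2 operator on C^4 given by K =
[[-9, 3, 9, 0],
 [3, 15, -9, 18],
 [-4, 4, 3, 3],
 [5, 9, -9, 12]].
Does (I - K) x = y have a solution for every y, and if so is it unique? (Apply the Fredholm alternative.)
(I - K) is invertible (det(I - K) = -101 ≠ 0), so for every y in C^4 the equation (I - K) x = y has a unique solution.

K has rank 2 and factors as K = U V^T = u1 v1^T + u2 v2^T with u1 = (-3, -3, -2, -1), v1 = (1, -3, 0, -3), u2 = (-3, 3, -1, 3), v2 = (2, 2, -3, 3) (multiplying out reproduces the displayed K). The nonzero eigenvalues of U V^T coincide with those of the 2 x 2 matrix G = V^T U = [[v1·u1, v1·u2], [v2·u1, v2·u2]] = [[9, -21], [-9, 12]], and by the Sylvester determinant identity det(I_4 - U V^T) = det(I_2 - V^T U) = det([[-8, 21], [9, -11]]) = (-8)(-11) - (21)(9) = -101. (Direct check: I - K =
[[10, -3, -9, 0],
 [-3, -14, 9, -18],
 [4, -4, -2, -3],
 [-5, -9, 9, -11]]
has determinant -101.) The finite-dimensional Fredholm alternative says: either (I - K) is invertible, or ker(I - K) ≠ {0} and then range(I - K) = ker((I - K)^*)^⊥, with dim ker(I - K) = dim ker((I - K)^*). Since det(I - K) ≠ 0, 1 is not an eigenvalue of K and ker(I - K) = {0}, so we are in the first case: for every y there is a unique x = (I - K)^(-1) y. (Explicitly, by the Woodbury identity, (I - U V^T)^(-1) = I + U (I_2 - G)^(-1) V^T.)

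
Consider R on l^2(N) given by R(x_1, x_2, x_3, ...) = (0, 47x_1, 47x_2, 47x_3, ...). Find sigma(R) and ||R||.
sigma(R) = closed disk {z in C : |z| ≤ 47}; ||R|| = 47

Note R = 47·U where U is the unit right shift (U x)_k = x_{k-1} (with x_0 := 0); so ||R|| = 47||U|| and sigma(R) = 47·sigma(U). ||R x||^2 = sum_{k≥1} |47x_k|^2 = 2209||x||^2, so ||R|| = 47 and sigma(R) ⊂ {|z| ≤ 47}. For any |lambda| < 47, the equation (R - lambda I) x = 0 forces x_1 = 0, then 47x_k = lambda x_{k+1} ⇒ x = 0, so R has no eigenvalues. But (R - lambda I) is not surjective for |lambda| < 47: solving (R - lambda I) x = e_1 would require x_n proportional to (lambda/47)^(-n), which is not in l^2. So every |lambda| < 47 lies in the residual spectrum. The boundary |lambda| = 47 is in the approximate point spectrum (the spectrum is closed). Hence sigma(R) is the closed disk of radius 47.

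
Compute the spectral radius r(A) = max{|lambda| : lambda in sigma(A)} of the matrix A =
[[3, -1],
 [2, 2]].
r(A) = sqrt(8) ≈ 2.8284

The eigenvalues of A are the roots of its characteristic polynomial. With M = A (coefficients from the trace and determinant):
  p(λ) = det(λ I - M) = λ^2 - 5λ + 8.
For λ^2 - 5λ + 8 the discriminant is -7. It is negative, so the roots are the complex-conjugate pair λ = 5/2 ± (sqrt(7)/2) i ≈ 2.5 ± 1.3229i. For a conjugate pair the product of the roots equals the constant term, so |λ|^2 = 8 and |λ| = sqrt(8) ≈ 2.8284.
Thus the eigenvalues (to 4 decimals) are 2.5 ± 1.3229i (modulus 2.8284). The spectral radius is the largest modulus: r(A) = sqrt(8) ≈ 2.8284. (Cross-check: r(A) ≤ ||A||_2 ≈ 3.6226; equality holds whenever A is normal, though it can also hold for some non-normal A.)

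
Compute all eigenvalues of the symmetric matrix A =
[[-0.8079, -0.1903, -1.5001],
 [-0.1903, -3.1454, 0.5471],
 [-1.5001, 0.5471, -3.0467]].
sigma(A) ≈ {-4, -3, 0}

A is real symmetric, so its spectrum consists of real eigenvalues. Expanding the characteristic polynomial of the displayed matrix gives
  det(λ I - A) = p(λ) = λ^3 + (7)λ^2 + (12)λ + (0).
Solving p(λ) = 0 yields eigenvalues ≈ -4, -3, 0. (A is shown rounded to 4 decimals, so these recover the underlying integer eigenvalues to within that precision.)
Verification: the trace of A = -7 equals the sum of eigenvalues -7, and det(A) ≈ 0.0004 matches the eigenvalue product 0.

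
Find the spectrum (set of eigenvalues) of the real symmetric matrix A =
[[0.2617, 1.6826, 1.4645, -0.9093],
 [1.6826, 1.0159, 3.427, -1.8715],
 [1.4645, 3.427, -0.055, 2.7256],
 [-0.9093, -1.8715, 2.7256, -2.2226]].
sigma(A) ≈ {-6, -1, 1, 5}

A is real symmetric, so its spectrum consists of real eigenvalues. Expanding the characteristic polynomial of the displayed matrix gives
  det(λ I - A) = p(λ) = λ^4 + (1)λ^3 + (-31)λ^2 + (-1.0017)λ + (29.9988).
Solving p(λ) = 0 yields eigenvalues ≈ -6, -1, 1, 5. (A is shown rounded to 4 decimals, so these recover the underlying integer eigenvalues to within that precision.)
Verification: the trace of A = -1 equals the sum of eigenvalues -1, and det(A) ≈ 29.9988 matches the eigenvalue product 30.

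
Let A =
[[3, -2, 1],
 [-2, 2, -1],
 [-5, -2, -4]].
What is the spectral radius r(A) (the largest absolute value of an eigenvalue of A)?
r(A) ≈ 4.0773

The eigenvalues of A are the roots of its characteristic polynomial. With M = A (coefficients from the trace, the sum of principal 2x2 minors, and det A):
  p(λ) = det(λ I - M) = λ^3 - λ^2 - 15λ + 10.
No integer candidate from the rational root theorem (±divisors of 10) is a root, so the roots are irrational. The cubic discriminant is Δ = 13765 > 0, so there are three distinct real roots. p(-4) = -10 and p(-3) = 19 have opposite signs, so a root lies in (-4, -3); Newton's method refines it to λ ≈ -3.7341. p(0) = 10 and p(1) = -5 have opposite signs, so a root lies in (0, 1); Newton's method refines it to λ ≈ 0.6568. p(4) = -2 and p(5) = 35 have opposite signs, so a root lies in (4, 5); Newton's method refines it to λ ≈ 4.0773. Check (Vieta): the three roots sum to 1, matching tr M = 1.
Thus the eigenvalues (to 4 decimals) are -3.7341 (modulus 3.7341); 0.6568 (modulus 0.6568); 4.0773 (modulus 4.0773). The spectral radius is the largest modulus: r(A) ≈ 4.0773. (Cross-check: r(A) ≤ ||A||_2 ≈ 7.4191; equality holds whenever A is normal, though it can also hold for some non-normal A.)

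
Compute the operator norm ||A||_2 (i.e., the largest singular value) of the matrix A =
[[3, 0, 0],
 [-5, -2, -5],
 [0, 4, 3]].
||A||_2 ≈ 8.3415 (= sqrt(largest eigenvalue of A^T A))

||A||_2 = sigma_max(A) = sqrt(lambda_max(A^T A)). Form the symmetric matrix M = A^T A =
[[34, 10, 25],
 [10, 20, 22],
 [25, 22, 34]].
Its characteristic polynomial (trace, sum of principal 2x2 minors, determinant of M give the coefficients) is
  p(λ) = det(λ I - M) = λ^3 - 88λ^2 + 1307λ - 1764.
No integer candidate from the rational root theorem (±divisors of 1764) is a root, so the roots are irrational. The cubic discriminant is Δ = 3057460292 > 0, so there are three distinct real roots. p(1) = -544 and p(2) = 506 have opposite signs, so a root lies in (1, 2); Newton's method refines it to λ ≈ 1.4982. p(16) = 716 and p(17) = -64 have opposite signs, so a root lies in (16, 17); Newton's method refines it to λ ≈ 16.9215. p(69) = -2040 and p(70) = 1526 have opposite signs, so a root lies in (69, 70); Newton's method refines it to λ ≈ 69.5803. Check (Vieta): the three roots sum to 88, matching tr M = 88.
So the eigenvalues of A^T A are ≈ 1.4982, 16.9215, 69.5803 (all ≥ 0, as they must be for A^T A). The largest is λ_max ≈ 69.5803, hence ||A||_2 = sqrt(λ_max) ≈ 8.3415.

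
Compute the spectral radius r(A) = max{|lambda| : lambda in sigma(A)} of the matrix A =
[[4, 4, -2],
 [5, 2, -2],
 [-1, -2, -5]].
r(A) ≈ 8.0311

The eigenvalues of A are the roots of its characteristic polynomial. With M = A (coefficients from the trace, the sum of principal 2x2 minors, and det A):
  p(λ) = det(λ I - M) = λ^3 - λ^2 - 48λ - 68.
No integer candidate from the rational root theorem (±divisors of 68) is a root, so the roots are irrational. The cubic discriminant is Δ = 260800 > 0, so there are three distinct real roots. p(-6) = -32 and p(-5) = 22 have opposite signs, so a root lies in (-6, -5); Newton's method refines it to λ ≈ -5.4883. p(-2) = 16 and p(-1) = -22 have opposite signs, so a root lies in (-2, -1); Newton's method refines it to λ ≈ -1.5427. p(8) = -4 and p(9) = 148 have opposite signs, so a root lies in (8, 9); Newton's method refines it to λ ≈ 8.0311. Check (Vieta): the three roots sum to 1, matching tr M = 1.
Thus the eigenvalues (to 4 decimals) are -5.4883 (modulus 5.4883); -1.5427 (modulus 1.5427); 8.0311 (modulus 8.0311). The spectral radius is the largest modulus: r(A) ≈ 8.0311. (Cross-check: r(A) ≤ ||A||_2 ≈ 8.1579; equality holds whenever A is normal, though it can also hold for some non-normal A.)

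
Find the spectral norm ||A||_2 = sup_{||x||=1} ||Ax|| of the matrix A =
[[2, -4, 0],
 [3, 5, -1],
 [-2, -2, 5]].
||A||_2 ≈ 7.7043 (= sqrt(largest eigenvalue of A^T A))

||A||_2 = sigma_max(A) = sqrt(lambda_max(A^T A)). Form the symmetric matrix M = A^T A =
[[17, 11, -13],
 [11, 45, -15],
 [-13, -15, 26]].
Its characteristic polynomial (trace, sum of principal 2x2 minors, determinant of M give the coefficients) is
  p(λ) = det(λ I - M) = λ^3 - 88λ^2 + 1862λ - 9604.
No integer candidate from the rational root theorem (±divisors of 9604) is a root, so the roots are irrational. The cubic discriminant is Δ = 682537072 > 0, so there are three distinct real roots. p(7) = -539 and p(8) = 172 have opposite signs, so a root lies in (7, 8); Newton's method refines it to λ ≈ 7.7404. p(20) = 436 and p(21) = -49 have opposite signs, so a root lies in (20, 21); Newton's method refines it to λ ≈ 20.9037. p(59) = -695 and p(60) = 1316 have opposite signs, so a root lies in (59, 60); Newton's method refines it to λ ≈ 59.3559. Check (Vieta): the three roots sum to 88, matching tr M = 88.
So the eigenvalues of A^T A are ≈ 7.7404, 20.9037, 59.3559 (all ≥ 0, as they must be for A^T A). The largest is λ_max ≈ 59.3559, hence ||A||_2 = sqrt(λ_max) ≈ 7.7043.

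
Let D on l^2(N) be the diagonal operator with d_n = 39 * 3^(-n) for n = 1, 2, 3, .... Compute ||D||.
||D|| = 13 (attained at n = 1)

For D diagonal, ||D|| = sup_n |d_n|. The sequence d_n = 39 * 3^(-n) is positive and strictly decreasing (ratio 3^(-1) < 1), so the supremum is d_1 = 39/3 = 13. Hence ||D|| = 13.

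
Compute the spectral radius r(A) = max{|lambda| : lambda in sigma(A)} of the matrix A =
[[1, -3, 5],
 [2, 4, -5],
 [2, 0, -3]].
r(A) ≈ 4.0798

The eigenvalues of A are the roots of its characteristic polynomial. With M = A (coefficients from the trace, the sum of principal 2x2 minors, and det A):
  p(λ) = det(λ I - M) = λ^3 - 2λ^2 - 15λ + 40.
No integer candidate from the rational root theorem (±divisors of 40) is a root, so the roots are irrational. The cubic discriminant is Δ = -5920 < 0, so there is one real root and a complex-conjugate pair. p(-5) = -60 and p(-4) = 4 have opposite signs, so a root lies in (-5, -4); Newton's method refines it to λ ≈ -4.0798. Dividing out (λ - (-4.0798)) leaves approximately λ^2 - 6.0798λ + 9.8044. For λ^2 - 6.0798λ + 9.8044 the discriminant is -2.2536. It is negative, so the remaining roots are the complex-conjugate pair λ ≈ 3.0399 ± 0.7506i. Their product equals the constant term, so |λ|^2 ≈ 9.8044 and |λ| ≈ 3.1312.
Thus the eigenvalues (to 4 decimals) are -4.0798 (modulus 4.0798); 3.0399 ± 0.7506i (modulus 3.1312). The spectral radius is the largest modulus: r(A) ≈ 4.0798. (Cross-check: r(A) ≤ ||A||_2 ≈ 9.1024; equality holds whenever A is normal, though it can also hold for some non-normal A.)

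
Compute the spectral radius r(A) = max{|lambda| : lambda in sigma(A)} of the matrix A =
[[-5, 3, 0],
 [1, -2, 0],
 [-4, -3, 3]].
r(A) = (7 + sqrt(21))/2 ≈ 5.7913

The eigenvalues of A are the roots of its characteristic polynomial. With M = A (coefficients from the trace, the sum of principal 2x2 minors, and det A):
  p(λ) = det(λ I - M) = λ^3 + 4λ^2 - 14λ - 21.
By the rational root theorem any rational root is an integer divisor of 21. Testing λ = 3: p(3) = 27 + 36 - 42 - 21 = 0, so λ = 3 is a root. Dividing out (λ - 3) leaves p(λ) = (λ - 3)(λ^2 + 7λ + 7). For λ^2 + 7λ + 7 the discriminant is 21. It is nonnegative but not a perfect square, so the roots are real and irrational: λ = (-7 ± sqrt(21))/2 ≈ -1.2087, -5.7913.
Thus the eigenvalues (to 4 decimals) are -1.2087 (modulus 1.2087); -5.7913 (modulus 5.7913); 3 (modulus 3). The spectral radius is the largest modulus: r(A) = (7 + sqrt(21))/2 ≈ 5.7913. (Cross-check: r(A) ≤ ||A||_2 ≈ 6.7884; equality holds whenever A is normal, though it can also hold for some non-normal A.)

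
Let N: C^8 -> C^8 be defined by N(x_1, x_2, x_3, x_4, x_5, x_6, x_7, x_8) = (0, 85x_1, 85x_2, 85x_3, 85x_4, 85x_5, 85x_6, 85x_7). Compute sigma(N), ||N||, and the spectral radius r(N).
sigma(N) = {0}; ||N|| = 85; r(N) = 0. (N is nilpotent with N^8 = 0.)

On C^8, N is a strictly lower-triangular matrix with 85 on the subdiagonal and zeros elsewhere, so its characteristic polynomial is lambda^8 and every eigenvalue is 0: sigma(N) = {0}. For the operator norm, N e_i = 85e_{i+1} for i = 1, ..., 7 and N e_8 = 0, so the singular values of N are 85 (with multiplicity 7) and 0; hence ||N|| = 85. The spectral radius r(N) = max|lambda| = 0. Note ||N|| > r(N) — characteristic of non-normal nilpotent operators. Indeed N^8 = 0.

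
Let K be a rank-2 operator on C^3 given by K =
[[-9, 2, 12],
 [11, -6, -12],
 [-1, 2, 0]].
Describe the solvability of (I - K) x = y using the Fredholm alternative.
(I - K) is invertible (det(I - K) = 84 ≠ 0), so for every y in C^3 the equation (I - K) x = y has a unique solution.

K has rank 2 and factors as K = U V^T = u1 v1^T + u2 v2^T with u1 = (-1, 3, -1), v1 = (3, -2, -3), u2 = (-3, 1, 1), v2 = (2, 0, -3) (multiplying out reproduces the displayed K). The nonzero eigenvalues of U V^T coincide with those of the 2 x 2 matrix G = V^T U = [[v1·u1, v1·u2], [v2·u1, v2·u2]] = [[-6, -14], [1, -9]], and by the Sylvester determinant identity det(I_3 - U V^T) = det(I_2 - V^T U) = det([[7, 14], [-1, 10]]) = (7)(10) - (14)(-1) = 84. (Direct check: I - K =
[[10, -2, -12],
 [-11, 7, 12],
 [1, -2, 1]]
has determinant 84.) The finite-dimensional Fredholm alternative says: either (I - K) is invertible, or ker(I - K) ≠ {0} and then range(I - K) = ker((I - K)^*)^⊥, with dim ker(I - K) = dim ker((I - K)^*). Since det(I - K) ≠ 0, 1 is not an eigenvalue of K and ker(I - K) = {0}, so we are in the first case: for every y there is a unique x = (I - K)^(-1) y. (Explicitly, by the Woodbury identity, (I - U V^T)^(-1) = I + U (I_2 - G)^(-1) V^T.)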